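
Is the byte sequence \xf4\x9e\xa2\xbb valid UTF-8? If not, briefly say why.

Leading byte 0xF4 = 11110100 → 4-byte form.
Payload = 0x11E8BB, which exceeds U+10FFFF, the maximum Unicode code point. (Leading bytes F5–FF, or F4 followed by ≥ 0x90, are invalid.)

invalid (encodes a value above U+10FFFF)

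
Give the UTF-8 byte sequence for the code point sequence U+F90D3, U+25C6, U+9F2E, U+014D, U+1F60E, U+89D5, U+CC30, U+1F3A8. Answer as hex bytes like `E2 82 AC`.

U+F90D3: 4-byte form → F3 B9 83 93.
U+25C6: 3-byte form → E2 97 86.
U+9F2E: 3-byte form → E9 BC AE.
U+014D: 2-byte form → C5 8D.
U+1F60E: 4-byte form → F0 9F 98 8E.
U+89D5: 3-byte form → E8 A7 95.
U+CC30: 3-byte form → EC B0 B0.
U+1F3A8: 4-byte form → F0 9F 8E A8.
Concatenated (26 bytes): F3 B9 83 93 E2 97 86 E9 BC AE C5 8D F0 9F 98 8E E8 A7 95 EC B0 B0 F0 9F 8E A8.

F3 B9 83 93 E2 97 86 E9 BC AE C5 8D F0 9F 98 8E E8 A7 95 EC B0 B0 F0 9F 8E A8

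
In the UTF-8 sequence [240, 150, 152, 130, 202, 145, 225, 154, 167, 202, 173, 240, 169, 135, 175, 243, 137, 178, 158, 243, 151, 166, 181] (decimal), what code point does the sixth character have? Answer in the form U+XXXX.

Offset 0: leading byte 0xF0 = 11110000 → 4-byte char #1 = F0 96 98 82.
Offset 4: leading byte 0xCA = 11001010 → 2-byte char #2 = CA 91.
Offset 6: leading byte 0xE1 = 11100001 → 3-byte char #3 = E1 9A A7.
Offset 9: leading byte 0xCA = 11001010 → 2-byte char #4 = CA AD.
Offset 11: leading byte 0xF0 = 11110000 → 4-byte char #5 = F0 A9 87 AF.
Offset 15: leading byte 0xF3 = 11110011 → 4-byte char #6 = F3 89 B2 9E.
Leading byte 0xF3 = 11110011 matches 11110xxx → 4-byte sequence.
Byte 1: 0xF3 = 11110011, payload 011 (3 bits).
Byte 2: 0x89 = 10001001 (10xxxxxx ✓), payload 001001.
Byte 3: 0xB2 = 10110010 (10xxxxxx ✓), payload 110010.
Byte 4: 0x9E = 10011110 (10xxxxxx ✓), payload 011110.
Concatenate: 011001001110010011110 = 0xC9C9E (21 bits → U+C9C9E).

U+C9C9E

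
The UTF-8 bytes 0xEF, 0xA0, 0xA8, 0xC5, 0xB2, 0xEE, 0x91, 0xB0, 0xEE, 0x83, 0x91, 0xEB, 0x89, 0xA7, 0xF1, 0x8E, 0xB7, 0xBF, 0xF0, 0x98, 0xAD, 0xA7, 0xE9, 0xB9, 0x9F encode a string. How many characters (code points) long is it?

Byte at offset 0: 0xEF = 11101111 → 3-byte char (#1). Advance 3.
Byte at offset 3: 0xC5 = 11000101 → 2-byte char (#2). Advance 2.
Byte at offset 5: 0xEE = 11101110 → 3-byte char (#3). Advance 3.
Byte at offset 8: 0xEE = 11101110 → 3-byte char (#4). Advance 3.
Byte at offset 11: 0xEB = 11101011 → 3-byte char (#5). Advance 3.
Byte at offset 14: 0xF1 = 11110001 → 4-byte char (#6). Advance 4.
Byte at offset 18: 0xF0 = 11110000 → 4-byte char (#7). Advance 4.
Byte at offset 22: 0xE9 = 11101001 → 3-byte char (#8). Advance 3.
Reached end at offset 25 after 8 code points.

8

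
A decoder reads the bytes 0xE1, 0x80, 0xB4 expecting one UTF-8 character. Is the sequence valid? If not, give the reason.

Leading byte 0xE1 = 11100001 → 3-byte form.
Continuation bytes 0x80=10000000, 0xB4=10110100 all match 10xxxxxx.
Decoded value 0x1034 is ≥ 0x800 (shortest form) and not a surrogate.

valid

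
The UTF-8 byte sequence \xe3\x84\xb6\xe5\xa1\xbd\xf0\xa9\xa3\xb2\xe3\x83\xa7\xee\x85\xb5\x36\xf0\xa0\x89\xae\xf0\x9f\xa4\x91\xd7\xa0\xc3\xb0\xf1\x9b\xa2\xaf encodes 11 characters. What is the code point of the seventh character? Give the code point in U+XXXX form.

Offset 0: leading byte 0xE3 = 11100011 → 3-byte char #1 = E3 84 B6.
Offset 3: leading byte 0xE5 = 11100101 → 3-byte char #2 = E5 A1 BD.
Offset 6: leading byte 0xF0 = 11110000 → 4-byte char #3 = F0 A9 A3 B2.
Offset 10: leading byte 0xE3 = 11100011 → 3-byte char #4 = E3 83 A7.
Offset 13: leading byte 0xEE = 11101110 → 3-byte char #5 = EE 85 B5.
Offset 16: leading byte 0x36 = 00110110 → 1-byte char #6 = 36.
Offset 17: leading byte 0xF0 = 11110000 → 4-byte char #7 = F0 A0 89 AE.
Leading byte 0xF0 = 11110000 matches 11110xxx → 4-byte sequence.
Byte 1: 0xF0 = 11110000, payload 000 (3 bits).
Byte 2: 0xA0 = 10100000 (10xxxxxx ✓), payload 100000.
Byte 3: 0x89 = 10001001 (10xxxxxx ✓), payload 001001.
Byte 4: 0xAE = 10101110 (10xxxxxx ✓), payload 101110.
Concatenate: 000100000001001101110 = 0x2026E (21 bits → U+2026E).

U+2026E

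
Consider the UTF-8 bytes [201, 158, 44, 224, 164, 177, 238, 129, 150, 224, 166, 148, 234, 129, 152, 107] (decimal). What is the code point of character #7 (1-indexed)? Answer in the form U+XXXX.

Offset 0: leading byte 0xC9 = 11001001 → 2-byte char #1 = C9 9E.
Offset 2: leading byte 0x2C = 00101100 → 1-byte char #2 = 2C.
Offset 3: leading byte 0xE0 = 11100000 → 3-byte char #3 = E0 A4 B1.
Offset 6: leading byte 0xEE = 11101110 → 3-byte char #4 = EE 81 96.
Offset 9: leading byte 0xE0 = 11100000 → 3-byte char #5 = E0 A6 94.
Offset 12: leading byte 0xEA = 11101010 → 3-byte char #6 = EA 81 98.
Offset 15: leading byte 0x6B = 01101011 → 1-byte char #7 = 6B.
Leading byte 0x6B = 01101011 matches 0xxxxxxx → 1-byte sequence.
Byte 1: 0x6B = 01101011, payload 1101011 (7 bits).
Concatenate: 1101011 = 0x6B (7 bits → U+006B).

U+006B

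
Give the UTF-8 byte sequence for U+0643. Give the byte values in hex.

D9 83

U+0643 = 0x643 = 1603 decimal. In range U+0080–U+07FF → 2-byte form: 110xxxxx 10xxxxxx.
Binary (11 bits): 11001000011.
Split 5+6: 11001 | 000011.
Byte 1: 11011001 = 0xD9.
Byte 2: 10000011 = 0x83.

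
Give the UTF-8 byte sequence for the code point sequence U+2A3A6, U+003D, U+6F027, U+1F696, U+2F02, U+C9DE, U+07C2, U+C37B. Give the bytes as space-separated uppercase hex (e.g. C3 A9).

F0 AA 8E A6 3D F1 AF 80 A7 F0 9F 9A 96 E2 BC 82 EC A7 9E DF 82 EC 8D BB

U+2A3A6: 4-byte form → F0 AA 8E A6.
U+003D: 1-byte form → 3D.
U+6F027: 4-byte form → F1 AF 80 A7.
U+1F696: 4-byte form → F0 9F 9A 96.
U+2F02: 3-byte form → E2 BC 82.
U+C9DE: 3-byte form → EC A7 9E.
U+07C2: 2-byte form → DF 82.
U+C37B: 3-byte form → EC 8D BB.
Concatenated (24 bytes): F0 AA 8E A6 3D F1 AF 80 A7 F0 9F 9A 96 E2 BC 82 EC A7 9E DF 82 EC 8D BB.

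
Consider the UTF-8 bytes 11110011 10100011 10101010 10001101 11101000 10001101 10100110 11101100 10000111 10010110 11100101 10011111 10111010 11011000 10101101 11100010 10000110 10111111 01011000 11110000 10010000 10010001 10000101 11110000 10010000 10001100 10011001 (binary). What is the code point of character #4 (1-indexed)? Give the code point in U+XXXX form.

Offset 0: leading byte 0xF3 = 11110011 → 4-byte char #1 = F3 A3 AA 8D.
Offset 4: leading byte 0xE8 = 11101000 → 3-byte char #2 = E8 8D A6.
Offset 7: leading byte 0xEC = 11101100 → 3-byte char #3 = EC 87 96.
Offset 10: leading byte 0xE5 = 11100101 → 3-byte char #4 = E5 9F BA.
Leading byte 0xE5 = 11100101 matches 1110xxxx → 3-byte sequence.
Byte 1: 0xE5 = 11100101, payload 0101 (4 bits).
Byte 2: 0x9F = 10011111 (10xxxxxx ✓), payload 011111.
Byte 3: 0xBA = 10111010 (10xxxxxx ✓), payload 111010.
Concatenate: 0101011111111010 = 0x57FA (16 bits → U+57FA).

U+57FA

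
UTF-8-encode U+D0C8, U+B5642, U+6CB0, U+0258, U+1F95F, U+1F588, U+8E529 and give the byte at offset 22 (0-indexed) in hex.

U+D0C8 → 3-byte form ED 83 88 at offsets 0–2.
U+B5642 → 4-byte form F2 B5 99 82 at offsets 3–6.
U+6CB0 → 3-byte form E6 B2 B0 at offsets 7–9.
U+0258 → 2-byte form C9 98 at offsets 10–11.
U+1F95F → 4-byte form F0 9F A5 9F at offsets 12–15.
U+1F588 → 4-byte form F0 9F 96 88 at offsets 16–19.
U+8E529 → 4-byte form F2 8E 94 A9 at offsets 20–23.
Offset 22 falls in char 7's range; it's byte 3 of F2 8E 94 A9 = 0x94.

0x94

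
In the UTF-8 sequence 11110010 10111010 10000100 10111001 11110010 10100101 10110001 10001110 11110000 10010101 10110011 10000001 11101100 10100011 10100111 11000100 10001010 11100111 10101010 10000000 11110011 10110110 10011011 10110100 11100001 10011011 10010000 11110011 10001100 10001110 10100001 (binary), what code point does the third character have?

U+15CC1

Offset 0: leading byte 0xF2 = 11110010 → 4-byte char #1 = F2 BA 84 B9.
Offset 4: leading byte 0xF2 = 11110010 → 4-byte char #2 = F2 A5 B1 8E.
Offset 8: leading byte 0xF0 = 11110000 → 4-byte char #3 = F0 95 B3 81.
Leading byte 0xF0 = 11110000 matches 11110xxx → 4-byte sequence.
Byte 1: 0xF0 = 11110000, payload 000 (3 bits).
Byte 2: 0x95 = 10010101 (10xxxxxx ✓), payload 010101.
Byte 3: 0xB3 = 10110011 (10xxxxxx ✓), payload 110011.
Byte 4: 0x81 = 10000001 (10xxxxxx ✓), payload 000001.
Concatenate: 000010101110011000001 = 0x15CC1 (21 bits → U+15CC1).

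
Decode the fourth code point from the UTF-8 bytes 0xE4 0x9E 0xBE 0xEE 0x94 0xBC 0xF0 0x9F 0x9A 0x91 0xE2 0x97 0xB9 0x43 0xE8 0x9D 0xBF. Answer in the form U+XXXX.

U+25F9

Offset 0: leading byte 0xE4 = 11100100 → 3-byte char #1 = E4 9E BE.
Offset 3: leading byte 0xEE = 11101110 → 3-byte char #2 = EE 94 BC.
Offset 6: leading byte 0xF0 = 11110000 → 4-byte char #3 = F0 9F 9A 91.
Offset 10: leading byte 0xE2 = 11100010 → 3-byte char #4 = E2 97 B9.
Leading byte 0xE2 = 11100010 matches 1110xxxx → 3-byte sequence.
Byte 1: 0xE2 = 11100010, payload 0010 (4 bits).
Byte 2: 0x97 = 10010111 (10xxxxxx ✓), payload 010111.
Byte 3: 0xB9 = 10111001 (10xxxxxx ✓), payload 111001.
Concatenate: 0010010111111001 = 0x25F9 (16 bits → U+25F9).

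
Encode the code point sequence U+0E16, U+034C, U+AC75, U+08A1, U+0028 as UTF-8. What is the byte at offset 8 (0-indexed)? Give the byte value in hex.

0xE0

U+0E16 → 3-byte form E0 B8 96 at offsets 0–2.
U+034C → 2-byte form CD 8C at offsets 3–4.
U+AC75 → 3-byte form EA B1 B5 at offsets 5–7.
U+08A1 → 3-byte form E0 A2 A1 at offsets 8–10.
Offset 8 falls in char 4's range; it's byte 1 of E0 A2 A1 = 0xE0.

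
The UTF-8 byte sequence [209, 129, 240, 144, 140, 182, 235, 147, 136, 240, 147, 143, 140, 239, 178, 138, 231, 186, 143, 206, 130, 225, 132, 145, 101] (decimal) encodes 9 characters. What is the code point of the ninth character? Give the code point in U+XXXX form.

U+0065

Offset 0: leading byte 0xD1 = 11010001 → 2-byte char #1 = D1 81.
Offset 2: leading byte 0xF0 = 11110000 → 4-byte char #2 = F0 90 8C B6.
Offset 6: leading byte 0xEB = 11101011 → 3-byte char #3 = EB 93 88.
Offset 9: leading byte 0xF0 = 11110000 → 4-byte char #4 = F0 93 8F 8C.
Offset 13: leading byte 0xEF = 11101111 → 3-byte char #5 = EF B2 8A.
Offset 16: leading byte 0xE7 = 11100111 → 3-byte char #6 = E7 BA 8F.
Offset 19: leading byte 0xCE = 11001110 → 2-byte char #7 = CE 82.
Offset 21: leading byte 0xE1 = 11100001 → 3-byte char #8 = E1 84 91.
Offset 24: leading byte 0x65 = 01100101 → 1-byte char #9 = 65.
Leading byte 0x65 = 01100101 matches 0xxxxxxx → 1-byte sequence.
Byte 1: 0x65 = 01100101, payload 1100101 (7 bits).
Concatenate: 1100101 = 0x65 (7 bits → U+0065).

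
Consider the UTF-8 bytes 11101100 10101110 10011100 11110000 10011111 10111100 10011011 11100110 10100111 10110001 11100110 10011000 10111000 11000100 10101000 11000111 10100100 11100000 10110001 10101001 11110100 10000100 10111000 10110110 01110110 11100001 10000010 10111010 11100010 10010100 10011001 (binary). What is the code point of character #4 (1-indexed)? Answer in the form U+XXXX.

U+6638

Offset 0: leading byte 0xEC = 11101100 → 3-byte char #1 = EC AE 9C.
Offset 3: leading byte 0xF0 = 11110000 → 4-byte char #2 = F0 9F BC 9B.
Offset 7: leading byte 0xE6 = 11100110 → 3-byte char #3 = E6 A7 B1.
Offset 10: leading byte 0xE6 = 11100110 → 3-byte char #4 = E6 98 B8.
Leading byte 0xE6 = 11100110 matches 1110xxxx → 3-byte sequence.
Byte 1: 0xE6 = 11100110, payload 0110 (4 bits).
Byte 2: 0x98 = 10011000 (10xxxxxx ✓), payload 011000.
Byte 3: 0xB8 = 10111000 (10xxxxxx ✓), payload 111000.
Concatenate: 0110011000111000 = 0x6638 (16 bits → U+6638).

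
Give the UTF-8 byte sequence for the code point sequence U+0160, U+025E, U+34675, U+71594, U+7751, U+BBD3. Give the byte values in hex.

U+0160: 2-byte form → C5 A0.
U+025E: 2-byte form → C9 9E.
U+34675: 4-byte form → F0 B4 99 B5.
U+71594: 4-byte form → F1 B1 96 94.
U+7751: 3-byte form → E7 9D 91.
U+BBD3: 3-byte form → EB AF 93.
Concatenated (18 bytes): C5 A0 C9 9E F0 B4 99 B5 F1 B1 96 94 E7 9D 91 EB AF 93.

C5 A0 C9 9E F0 B4 99 B5 F1 B1 96 94 E7 9D 91 EB AF 93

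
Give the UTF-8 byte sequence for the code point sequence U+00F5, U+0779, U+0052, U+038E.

C3 B5 DD B9 52 CE 8E

U+00F5: 2-byte form → C3 B5.
U+0779: 2-byte form → DD B9.
U+0052: 1-byte form → 52.
U+038E: 2-byte form → CE 8E.
Concatenated (7 bytes): C3 B5 DD B9 52 CE 8E.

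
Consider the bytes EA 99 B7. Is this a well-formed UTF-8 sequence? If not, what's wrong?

valid

Leading byte 0xEA = 11101010 → 3-byte form.
Continuation bytes 0x99=10011001, 0xB7=10110111 all match 10xxxxxx.
Decoded value 0xA677 is ≥ 0x800 (shortest form) and not a surrogate.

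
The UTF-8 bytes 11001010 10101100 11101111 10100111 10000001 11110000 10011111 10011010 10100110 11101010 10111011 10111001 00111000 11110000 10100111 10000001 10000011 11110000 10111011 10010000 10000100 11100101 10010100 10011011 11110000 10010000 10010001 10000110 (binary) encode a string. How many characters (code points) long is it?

Byte at offset 0: 0xCA = 11001010 → 2-byte char (#1). Advance 2.
Byte at offset 2: 0xEF = 11101111 → 3-byte char (#2). Advance 3.
Byte at offset 5: 0xF0 = 11110000 → 4-byte char (#3). Advance 4.
Byte at offset 9: 0xEA = 11101010 → 3-byte char (#4). Advance 3.
Byte at offset 12: 0x38 = 00111000 → 1-byte char (#5). Advance 1.
Byte at offset 13: 0xF0 = 11110000 → 4-byte char (#6). Advance 4.
Byte at offset 17: 0xF0 = 11110000 → 4-byte char (#7). Advance 4.
Byte at offset 21: 0xE5 = 11100101 → 3-byte char (#8). Advance 3.
Byte at offset 24: 0xF0 = 11110000 → 4-byte char (#9). Advance 4.
Reached end at offset 28 after 9 code points.

9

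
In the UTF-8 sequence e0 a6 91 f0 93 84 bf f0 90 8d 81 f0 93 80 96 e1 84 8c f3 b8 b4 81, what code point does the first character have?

U+0991

Offset 0: leading byte 0xE0 = 11100000 → 3-byte char #1 = E0 A6 91.
Leading byte 0xE0 = 11100000 matches 1110xxxx → 3-byte sequence.
Byte 1: 0xE0 = 11100000, payload 0000 (4 bits).
Byte 2: 0xA6 = 10100110 (10xxxxxx ✓), payload 100110.
Byte 3: 0x91 = 10010001 (10xxxxxx ✓), payload 010001.
Concatenate: 0000100110010001 = 0x991 (16 bits → U+0991).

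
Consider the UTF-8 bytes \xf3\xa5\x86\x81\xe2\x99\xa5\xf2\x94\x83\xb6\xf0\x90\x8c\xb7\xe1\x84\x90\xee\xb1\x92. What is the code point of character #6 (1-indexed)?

Offset 0: leading byte 0xF3 = 11110011 → 4-byte char #1 = F3 A5 86 81.
Offset 4: leading byte 0xE2 = 11100010 → 3-byte char #2 = E2 99 A5.
Offset 7: leading byte 0xF2 = 11110010 → 4-byte char #3 = F2 94 83 B6.
Offset 11: leading byte 0xF0 = 11110000 → 4-byte char #4 = F0 90 8C B7.
Offset 15: leading byte 0xE1 = 11100001 → 3-byte char #5 = E1 84 90.
Offset 18: leading byte 0xEE = 11101110 → 3-byte char #6 = EE B1 92.
Leading byte 0xEE = 11101110 matches 1110xxxx → 3-byte sequence.
Byte 1: 0xEE = 11101110, payload 1110 (4 bits).
Byte 2: 0xB1 = 10110001 (10xxxxxx ✓), payload 110001.
Byte 3: 0x92 = 10010010 (10xxxxxx ✓), payload 010010.
Concatenate: 1110110001010010 = 0xEC52 (16 bits → U+EC52).

U+EC52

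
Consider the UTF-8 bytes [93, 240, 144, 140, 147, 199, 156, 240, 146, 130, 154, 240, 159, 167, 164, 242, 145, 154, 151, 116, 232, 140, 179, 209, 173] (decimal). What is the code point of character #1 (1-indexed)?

Offset 0: leading byte 0x5D = 01011101 → 1-byte char #1 = 5D.
Leading byte 0x5D = 01011101 matches 0xxxxxxx → 1-byte sequence.
Byte 1: 0x5D = 01011101, payload 1011101 (7 bits).
Concatenate: 1011101 = 0x5D (7 bits → U+005D).

U+005D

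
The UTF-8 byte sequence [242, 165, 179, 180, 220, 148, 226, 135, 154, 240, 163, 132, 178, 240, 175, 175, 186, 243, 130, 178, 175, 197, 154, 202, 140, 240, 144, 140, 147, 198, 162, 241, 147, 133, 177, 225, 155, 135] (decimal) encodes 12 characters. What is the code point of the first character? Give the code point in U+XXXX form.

U+A5CF4

Offset 0: leading byte 0xF2 = 11110010 → 4-byte char #1 = F2 A5 B3 B4.
Leading byte 0xF2 = 11110010 matches 11110xxx → 4-byte sequence.
Byte 1: 0xF2 = 11110010, payload 010 (3 bits).
Byte 2: 0xA5 = 10100101 (10xxxxxx ✓), payload 100101.
Byte 3: 0xB3 = 10110011 (10xxxxxx ✓), payload 110011.
Byte 4: 0xB4 = 10110100 (10xxxxxx ✓), payload 110100.
Concatenate: 010100101110011110100 = 0xA5CF4 (21 bits → U+A5CF4).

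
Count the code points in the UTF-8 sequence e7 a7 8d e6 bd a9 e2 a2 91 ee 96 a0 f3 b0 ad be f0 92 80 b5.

6

Byte at offset 0: 0xE7 = 11100111 → 3-byte char (#1). Advance 3.
Byte at offset 3: 0xE6 = 11100110 → 3-byte char (#2). Advance 3.
Byte at offset 6: 0xE2 = 11100010 → 3-byte char (#3). Advance 3.
Byte at offset 9: 0xEE = 11101110 → 3-byte char (#4). Advance 3.
Byte at offset 12: 0xF3 = 11110011 → 4-byte char (#5). Advance 4.
Byte at offset 16: 0xF0 = 11110000 → 4-byte char (#6). Advance 4.
Reached end at offset 20 after 6 code points.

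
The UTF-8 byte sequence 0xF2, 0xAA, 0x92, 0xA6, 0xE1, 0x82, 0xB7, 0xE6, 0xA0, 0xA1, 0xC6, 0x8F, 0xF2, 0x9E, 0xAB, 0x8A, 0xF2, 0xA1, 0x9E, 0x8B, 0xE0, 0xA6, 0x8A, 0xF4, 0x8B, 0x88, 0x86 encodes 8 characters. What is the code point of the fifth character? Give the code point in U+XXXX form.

Offset 0: leading byte 0xF2 = 11110010 → 4-byte char #1 = F2 AA 92 A6.
Offset 4: leading byte 0xE1 = 11100001 → 3-byte char #2 = E1 82 B7.
Offset 7: leading byte 0xE6 = 11100110 → 3-byte char #3 = E6 A0 A1.
Offset 10: leading byte 0xC6 = 11000110 → 2-byte char #4 = C6 8F.
Offset 12: leading byte 0xF2 = 11110010 → 4-byte char #5 = F2 9E AB 8A.
Leading byte 0xF2 = 11110010 matches 11110xxx → 4-byte sequence.
Byte 1: 0xF2 = 11110010, payload 010 (3 bits).
Byte 2: 0x9E = 10011110 (10xxxxxx ✓), payload 011110.
Byte 3: 0xAB = 10101011 (10xxxxxx ✓), payload 101011.
Byte 4: 0x8A = 10001010 (10xxxxxx ✓), payload 001010.
Concatenate: 010011110101011001010 = 0x9EACA (21 bits → U+9EACA).

U+9EACA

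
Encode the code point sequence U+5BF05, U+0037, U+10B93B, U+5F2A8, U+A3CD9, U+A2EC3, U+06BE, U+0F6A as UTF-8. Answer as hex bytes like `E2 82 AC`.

U+5BF05: 4-byte form → F1 9B BC 85.
U+0037: 1-byte form → 37.
U+10B93B: 4-byte form → F4 8B A4 BB.
U+5F2A8: 4-byte form → F1 9F 8A A8.
U+A3CD9: 4-byte form → F2 A3 B3 99.
U+A2EC3: 4-byte form → F2 A2 BB 83.
U+06BE: 2-byte form → DA BE.
U+0F6A: 3-byte form → E0 BD AA.
Concatenated (26 bytes): F1 9B BC 85 37 F4 8B A4 BB F1 9F 8A A8 F2 A3 B3 99 F2 A2 BB 83 DA BE E0 BD AA.

F1 9B BC 85 37 F4 8B A4 BB F1 9F 8A A8 F2 A3 B3 99 F2 A2 BB 83 DA BE E0 BD AA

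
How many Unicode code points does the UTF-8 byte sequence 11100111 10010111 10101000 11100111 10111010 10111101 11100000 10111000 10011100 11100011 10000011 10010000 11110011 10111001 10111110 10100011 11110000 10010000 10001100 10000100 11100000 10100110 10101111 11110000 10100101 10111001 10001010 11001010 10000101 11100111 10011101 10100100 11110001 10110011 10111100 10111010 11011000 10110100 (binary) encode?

12

Byte at offset 0: 0xE7 = 11100111 → 3-byte char (#1). Advance 3.
Byte at offset 3: 0xE7 = 11100111 → 3-byte char (#2). Advance 3.
Byte at offset 6: 0xE0 = 11100000 → 3-byte char (#3). Advance 3.
Byte at offset 9: 0xE3 = 11100011 → 3-byte char (#4). Advance 3.
Byte at offset 12: 0xF3 = 11110011 → 4-byte char (#5). Advance 4.
Byte at offset 16: 0xF0 = 11110000 → 4-byte char (#6). Advance 4.
Byte at offset 20: 0xE0 = 11100000 → 3-byte char (#7). Advance 3.
Byte at offset 23: 0xF0 = 11110000 → 4-byte char (#8). Advance 4.
Byte at offset 27: 0xCA = 11001010 → 2-byte char (#9). Advance 2.
Byte at offset 29: 0xE7 = 11100111 → 3-byte char (#10). Advance 3.
Byte at offset 32: 0xF1 = 11110001 → 4-byte char (#11). Advance 4.
Byte at offset 36: 0xD8 = 11011000 → 2-byte char (#12). Advance 2.
Reached end at offset 38 after 12 code points.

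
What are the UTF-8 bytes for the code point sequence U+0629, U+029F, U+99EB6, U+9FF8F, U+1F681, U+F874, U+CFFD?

D8 A9 CA 9F F2 99 BA B6 F2 9F BE 8F F0 9F 9A 81 EF A1 B4 EC BF BD

U+0629: 2-byte form → D8 A9.
U+029F: 2-byte form → CA 9F.
U+99EB6: 4-byte form → F2 99 BA B6.
U+9FF8F: 4-byte form → F2 9F BE 8F.
U+1F681: 4-byte form → F0 9F 9A 81.
U+F874: 3-byte form → EF A1 B4.
U+CFFD: 3-byte form → EC BF BD.
Concatenated (22 bytes): D8 A9 CA 9F F2 99 BA B6 F2 9F BE 8F F0 9F 9A 81 EF A1 B4 EC BF BD.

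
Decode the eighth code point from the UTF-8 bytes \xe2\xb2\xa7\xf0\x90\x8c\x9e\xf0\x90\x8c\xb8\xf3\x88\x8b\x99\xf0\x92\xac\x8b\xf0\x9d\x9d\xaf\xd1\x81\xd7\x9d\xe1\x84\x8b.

Offset 0: leading byte 0xE2 = 11100010 → 3-byte char #1 = E2 B2 A7.
Offset 3: leading byte 0xF0 = 11110000 → 4-byte char #2 = F0 90 8C 9E.
Offset 7: leading byte 0xF0 = 11110000 → 4-byte char #3 = F0 90 8C B8.
Offset 11: leading byte 0xF3 = 11110011 → 4-byte char #4 = F3 88 8B 99.
Offset 15: leading byte 0xF0 = 11110000 → 4-byte char #5 = F0 92 AC 8B.
Offset 19: leading byte 0xF0 = 11110000 → 4-byte char #6 = F0 9D 9D AF.
Offset 23: leading byte 0xD1 = 11010001 → 2-byte char #7 = D1 81.
Offset 25: leading byte 0xD7 = 11010111 → 2-byte char #8 = D7 9D.
Leading byte 0xD7 = 11010111 matches 110xxxxx → 2-byte sequence.
Byte 1: 0xD7 = 11010111, payload 10111 (5 bits).
Byte 2: 0x9D = 10011101 (10xxxxxx ✓), payload 011101.
Concatenate: 10111011101 = 0x5DD (11 bits → U+05DD).

U+05DD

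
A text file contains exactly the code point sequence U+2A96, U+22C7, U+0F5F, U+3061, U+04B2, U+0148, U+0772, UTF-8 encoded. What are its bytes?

E2 AA 96 E2 8B 87 E0 BD 9F E3 81 A1 D2 B2 C5 88 DD B2

U+2A96: 3-byte form → E2 AA 96.
U+22C7: 3-byte form → E2 8B 87.
U+0F5F: 3-byte form → E0 BD 9F.
U+3061: 3-byte form → E3 81 A1.
U+04B2: 2-byte form → D2 B2.
U+0148: 2-byte form → C5 88.
U+0772: 2-byte form → DD B2.
Concatenated (18 bytes): E2 AA 96 E2 8B 87 E0 BD 9F E3 81 A1 D2 B2 C5 88 DD B2.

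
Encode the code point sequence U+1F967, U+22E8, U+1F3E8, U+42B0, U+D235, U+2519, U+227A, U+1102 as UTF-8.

U+1F967: 4-byte form → F0 9F A5 A7.
U+22E8: 3-byte form → E2 8B A8.
U+1F3E8: 4-byte form → F0 9F 8F A8.
U+42B0: 3-byte form → E4 8A B0.
U+D235: 3-byte form → ED 88 B5.
U+2519: 3-byte form → E2 94 99.
U+227A: 3-byte form → E2 89 BA.
U+1102: 3-byte form → E1 84 82.
Concatenated (26 bytes): F0 9F A5 A7 E2 8B A8 F0 9F 8F A8 E4 8A B0 ED 88 B5 E2 94 99 E2 89 BA E1 84 82.

F0 9F A5 A7 E2 8B A8 F0 9F 8F A8 E4 8A B0 ED 88 B5 E2 94 99 E2 89 BA E1 84 82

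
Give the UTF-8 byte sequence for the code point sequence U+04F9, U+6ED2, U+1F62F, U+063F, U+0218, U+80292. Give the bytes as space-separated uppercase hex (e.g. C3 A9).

D3 B9 E6 BB 92 F0 9F 98 AF D8 BF C8 98 F2 80 8A 92

U+04F9: 2-byte form → D3 B9.
U+6ED2: 3-byte form → E6 BB 92.
U+1F62F: 4-byte form → F0 9F 98 AF.
U+063F: 2-byte form → D8 BF.
U+0218: 2-byte form → C8 98.
U+80292: 4-byte form → F2 80 8A 92.
Concatenated (17 bytes): D3 B9 E6 BB 92 F0 9F 98 AF D8 BF C8 98 F2 80 8A 92.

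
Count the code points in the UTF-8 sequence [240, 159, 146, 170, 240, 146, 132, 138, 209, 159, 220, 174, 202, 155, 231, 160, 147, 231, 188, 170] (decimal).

Byte at offset 0: 0xF0 = 11110000 → 4-byte char (#1). Advance 4.
Byte at offset 4: 0xF0 = 11110000 → 4-byte char (#2). Advance 4.
Byte at offset 8: 0xD1 = 11010001 → 2-byte char (#3). Advance 2.
Byte at offset 10: 0xDC = 11011100 → 2-byte char (#4). Advance 2.
Byte at offset 12: 0xCA = 11001010 → 2-byte char (#5). Advance 2.
Byte at offset 14: 0xE7 = 11100111 → 3-byte char (#6). Advance 3.
Byte at offset 17: 0xE7 = 11100111 → 3-byte char (#7). Advance 3.
Reached end at offset 20 after 7 code points.

7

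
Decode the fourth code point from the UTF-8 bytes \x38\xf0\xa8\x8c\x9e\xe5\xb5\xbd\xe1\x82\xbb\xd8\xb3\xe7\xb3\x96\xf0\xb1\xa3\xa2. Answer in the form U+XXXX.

U+10BB

Offset 0: leading byte 0x38 = 00111000 → 1-byte char #1 = 38.
Offset 1: leading byte 0xF0 = 11110000 → 4-byte char #2 = F0 A8 8C 9E.
Offset 5: leading byte 0xE5 = 11100101 → 3-byte char #3 = E5 B5 BD.
Offset 8: leading byte 0xE1 = 11100001 → 3-byte char #4 = E1 82 BB.
Leading byte 0xE1 = 11100001 matches 1110xxxx → 3-byte sequence.
Byte 1: 0xE1 = 11100001, payload 0001 (4 bits).
Byte 2: 0x82 = 10000010 (10xxxxxx ✓), payload 000010.
Byte 3: 0xBB = 10111011 (10xxxxxx ✓), payload 111011.
Concatenate: 0001000010111011 = 0x10BB (16 bits → U+10BB).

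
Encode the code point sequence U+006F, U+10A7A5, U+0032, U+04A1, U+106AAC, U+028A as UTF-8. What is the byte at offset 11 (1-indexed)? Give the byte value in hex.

1-indexed offset 11 is 0-indexed offset 10.
U+006F → 1-byte form 6F at offsets 0–0.
U+10A7A5 → 4-byte form F4 8A 9E A5 at offsets 1–4.
U+0032 → 1-byte form 32 at offsets 5–5.
U+04A1 → 2-byte form D2 A1 at offsets 6–7.
U+106AAC → 4-byte form F4 86 AA AC at offsets 8–11.
Offset 10 falls in char 5's range; it's byte 3 of F4 86 AA AC = 0xAA.

0xAA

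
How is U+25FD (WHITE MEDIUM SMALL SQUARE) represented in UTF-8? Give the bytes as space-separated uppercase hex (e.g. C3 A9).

U+25FD = 0x25FD = 9725 decimal. In range U+0800–U+FFFF → 3-byte form: 1110xxxx 10xxxxxx 10xxxxxx.
Binary (16 bits): 0010010111111101.
Split 4+6+6: 0010 | 010111 | 111101.
Byte 1: 11100010 = 0xE2.
Byte 2: 10010111 = 0x97.
Byte 3: 10111101 = 0xBD.

E2 97 BD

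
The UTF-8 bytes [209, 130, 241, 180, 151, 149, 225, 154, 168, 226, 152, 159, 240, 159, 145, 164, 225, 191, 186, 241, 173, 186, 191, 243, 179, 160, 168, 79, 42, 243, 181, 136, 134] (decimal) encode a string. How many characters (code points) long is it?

Byte at offset 0: 0xD1 = 11010001 → 2-byte char (#1). Advance 2.
Byte at offset 2: 0xF1 = 11110001 → 4-byte char (#2). Advance 4.
Byte at offset 6: 0xE1 = 11100001 → 3-byte char (#3). Advance 3.
Byte at offset 9: 0xE2 = 11100010 → 3-byte char (#4). Advance 3.
Byte at offset 12: 0xF0 = 11110000 → 4-byte char (#5). Advance 4.
Byte at offset 16: 0xE1 = 11100001 → 3-byte char (#6). Advance 3.
Byte at offset 19: 0xF1 = 11110001 → 4-byte char (#7). Advance 4.
Byte at offset 23: 0xF3 = 11110011 → 4-byte char (#8). Advance 4.
Byte at offset 27: 0x4F = 01001111 → 1-byte char (#9). Advance 1.
Byte at offset 28: 0x2A = 00101010 → 1-byte char (#10). Advance 1.
Byte at offset 29: 0xF3 = 11110011 → 4-byte char (#11). Advance 4.
Reached end at offset 33 after 11 code points.

11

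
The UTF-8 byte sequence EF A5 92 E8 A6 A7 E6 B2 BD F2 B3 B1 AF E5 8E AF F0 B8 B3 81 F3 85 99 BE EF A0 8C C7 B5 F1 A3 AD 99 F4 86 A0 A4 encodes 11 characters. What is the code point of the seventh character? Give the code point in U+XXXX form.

Offset 0: leading byte 0xEF = 11101111 → 3-byte char #1 = EF A5 92.
Offset 3: leading byte 0xE8 = 11101000 → 3-byte char #2 = E8 A6 A7.
Offset 6: leading byte 0xE6 = 11100110 → 3-byte char #3 = E6 B2 BD.
Offset 9: leading byte 0xF2 = 11110010 → 4-byte char #4 = F2 B3 B1 AF.
Offset 13: leading byte 0xE5 = 11100101 → 3-byte char #5 = E5 8E AF.
Offset 16: leading byte 0xF0 = 11110000 → 4-byte char #6 = F0 B8 B3 81.
Offset 20: leading byte 0xF3 = 11110011 → 4-byte char #7 = F3 85 99 BE.
Leading byte 0xF3 = 11110011 matches 11110xxx → 4-byte sequence.
Byte 1: 0xF3 = 11110011, payload 011 (3 bits).
Byte 2: 0x85 = 10000101 (10xxxxxx ✓), payload 000101.
Byte 3: 0x99 = 10011001 (10xxxxxx ✓), payload 011001.
Byte 4: 0xBE = 10111110 (10xxxxxx ✓), payload 111110.
Concatenate: 011000101011001111110 = 0xC567E (21 bits → U+C567E).

U+C567E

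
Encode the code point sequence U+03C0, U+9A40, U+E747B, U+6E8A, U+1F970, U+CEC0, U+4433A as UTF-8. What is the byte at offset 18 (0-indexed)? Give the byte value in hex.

0x80

U+03C0 → 2-byte form CF 80 at offsets 0–1.
U+9A40 → 3-byte form E9 A9 80 at offsets 2–4.
U+E747B → 4-byte form F3 A7 91 BB at offsets 5–8.
U+6E8A → 3-byte form E6 BA 8A at offsets 9–11.
U+1F970 → 4-byte form F0 9F A5 B0 at offsets 12–15.
U+CEC0 → 3-byte form EC BB 80 at offsets 16–18.
Offset 18 falls in char 6's range; it's byte 3 of EC BB 80 = 0x80.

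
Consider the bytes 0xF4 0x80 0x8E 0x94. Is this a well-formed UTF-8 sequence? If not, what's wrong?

valid

Leading byte 0xF4 = 11110100 → 4-byte form.
Continuation bytes 0x80=10000000, 0x8E=10001110, 0x94=10010100 all match 10xxxxxx.
Decoded value 0x100394 is ≥ 0x10000 (shortest form) and not a surrogate.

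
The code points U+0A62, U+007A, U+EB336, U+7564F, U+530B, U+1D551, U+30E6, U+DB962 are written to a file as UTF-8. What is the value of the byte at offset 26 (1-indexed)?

0xA2

1-indexed offset 26 is 0-indexed offset 25.
U+0A62 → 3-byte form E0 A9 A2 at offsets 0–2.
U+007A → 1-byte form 7A at offsets 3–3.
U+EB336 → 4-byte form F3 AB 8C B6 at offsets 4–7.
U+7564F → 4-byte form F1 B5 99 8F at offsets 8–11.
U+530B → 3-byte form E5 8C 8B at offsets 12–14.
U+1D551 → 4-byte form F0 9D 95 91 at offsets 15–18.
U+30E6 → 3-byte form E3 83 A6 at offsets 19–21.
U+DB962 → 4-byte form F3 9B A5 A2 at offsets 22–25.
Offset 25 falls in char 8's range; it's byte 4 of F3 9B A5 A2 = 0xA2.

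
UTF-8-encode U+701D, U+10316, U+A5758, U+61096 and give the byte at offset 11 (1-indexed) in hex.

1-indexed offset 11 is 0-indexed offset 10.
U+701D → 3-byte form E7 80 9D at offsets 0–2.
U+10316 → 4-byte form F0 90 8C 96 at offsets 3–6.
U+A5758 → 4-byte form F2 A5 9D 98 at offsets 7–10.
Offset 10 falls in char 3's range; it's byte 4 of F2 A5 9D 98 = 0x98.

0x98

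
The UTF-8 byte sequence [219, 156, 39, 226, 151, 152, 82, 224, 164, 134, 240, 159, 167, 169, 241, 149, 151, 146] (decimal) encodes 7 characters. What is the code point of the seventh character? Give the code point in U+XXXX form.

U+555D2

Offset 0: leading byte 0xDB = 11011011 → 2-byte char #1 = DB 9C.
Offset 2: leading byte 0x27 = 00100111 → 1-byte char #2 = 27.
Offset 3: leading byte 0xE2 = 11100010 → 3-byte char #3 = E2 97 98.
Offset 6: leading byte 0x52 = 01010010 → 1-byte char #4 = 52.
Offset 7: leading byte 0xE0 = 11100000 → 3-byte char #5 = E0 A4 86.
Offset 10: leading byte 0xF0 = 11110000 → 4-byte char #6 = F0 9F A7 A9.
Offset 14: leading byte 0xF1 = 11110001 → 4-byte char #7 = F1 95 97 92.
Leading byte 0xF1 = 11110001 matches 11110xxx → 4-byte sequence.
Byte 1: 0xF1 = 11110001, payload 001 (3 bits).
Byte 2: 0x95 = 10010101 (10xxxxxx ✓), payload 010101.
Byte 3: 0x97 = 10010111 (10xxxxxx ✓), payload 010111.
Byte 4: 0x92 = 10010010 (10xxxxxx ✓), payload 010010.
Concatenate: 001010101010111010010 = 0x555D2 (21 bits → U+555D2).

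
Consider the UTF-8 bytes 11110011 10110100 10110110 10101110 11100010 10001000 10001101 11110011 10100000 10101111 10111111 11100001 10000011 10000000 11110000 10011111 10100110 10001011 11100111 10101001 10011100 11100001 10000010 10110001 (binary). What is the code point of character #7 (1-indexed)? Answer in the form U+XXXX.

Offset 0: leading byte 0xF3 = 11110011 → 4-byte char #1 = F3 B4 B6 AE.
Offset 4: leading byte 0xE2 = 11100010 → 3-byte char #2 = E2 88 8D.
Offset 7: leading byte 0xF3 = 11110011 → 4-byte char #3 = F3 A0 AF BF.
Offset 11: leading byte 0xE1 = 11100001 → 3-byte char #4 = E1 83 80.
Offset 14: leading byte 0xF0 = 11110000 → 4-byte char #5 = F0 9F A6 8B.
Offset 18: leading byte 0xE7 = 11100111 → 3-byte char #6 = E7 A9 9C.
Offset 21: leading byte 0xE1 = 11100001 → 3-byte char #7 = E1 82 B1.
Leading byte 0xE1 = 11100001 matches 1110xxxx → 3-byte sequence.
Byte 1: 0xE1 = 11100001, payload 0001 (4 bits).
Byte 2: 0x82 = 10000010 (10xxxxxx ✓), payload 000010.
Byte 3: 0xB1 = 10110001 (10xxxxxx ✓), payload 110001.
Concatenate: 0001000010110001 = 0x10B1 (16 bits → U+10B1).

U+10B1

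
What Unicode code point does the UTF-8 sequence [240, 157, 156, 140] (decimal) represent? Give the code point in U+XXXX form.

Leading byte 0xF0 = 11110000 matches 11110xxx → 4-byte sequence.
Byte 1: 0xF0 = 11110000, payload 000 (3 bits).
Byte 2: 0x9D = 10011101 (10xxxxxx ✓), payload 011101.
Byte 3: 0x9C = 10011100 (10xxxxxx ✓), payload 011100.
Byte 4: 0x8C = 10001100 (10xxxxxx ✓), payload 001100.
Concatenate: 000011101011100001100 = 0x1D70C (21 bits → U+1D70C).

U+1D70C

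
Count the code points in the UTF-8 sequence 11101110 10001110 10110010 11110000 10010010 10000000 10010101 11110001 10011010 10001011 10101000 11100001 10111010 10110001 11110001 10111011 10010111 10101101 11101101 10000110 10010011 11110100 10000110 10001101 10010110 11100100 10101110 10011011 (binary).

Byte at offset 0: 0xEE = 11101110 → 3-byte char (#1). Advance 3.
Byte at offset 3: 0xF0 = 11110000 → 4-byte char (#2). Advance 4.
Byte at offset 7: 0xF1 = 11110001 → 4-byte char (#3). Advance 4.
Byte at offset 11: 0xE1 = 11100001 → 3-byte char (#4). Advance 3.
Byte at offset 14: 0xF1 = 11110001 → 4-byte char (#5). Advance 4.
Byte at offset 18: 0xED = 11101101 → 3-byte char (#6). Advance 3.
Byte at offset 21: 0xF4 = 11110100 → 4-byte char (#7). Advance 4.
Byte at offset 25: 0xE4 = 11100100 → 3-byte char (#8). Advance 3.
Reached end at offset 28 after 8 code points.

8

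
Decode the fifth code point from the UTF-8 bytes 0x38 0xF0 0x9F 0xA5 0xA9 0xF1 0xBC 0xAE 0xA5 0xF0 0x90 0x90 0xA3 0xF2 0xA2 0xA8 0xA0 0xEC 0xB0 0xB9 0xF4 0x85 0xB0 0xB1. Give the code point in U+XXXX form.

U+A2A20

Offset 0: leading byte 0x38 = 00111000 → 1-byte char #1 = 38.
Offset 1: leading byte 0xF0 = 11110000 → 4-byte char #2 = F0 9F A5 A9.
Offset 5: leading byte 0xF1 = 11110001 → 4-byte char #3 = F1 BC AE A5.
Offset 9: leading byte 0xF0 = 11110000 → 4-byte char #4 = F0 90 90 A3.
Offset 13: leading byte 0xF2 = 11110010 → 4-byte char #5 = F2 A2 A8 A0.
Leading byte 0xF2 = 11110010 matches 11110xxx → 4-byte sequence.
Byte 1: 0xF2 = 11110010, payload 010 (3 bits).
Byte 2: 0xA2 = 10100010 (10xxxxxx ✓), payload 100010.
Byte 3: 0xA8 = 10101000 (10xxxxxx ✓), payload 101000.
Byte 4: 0xA0 = 10100000 (10xxxxxx ✓), payload 100000.
Concatenate: 010100010101000100000 = 0xA2A20 (21 bits → U+A2A20).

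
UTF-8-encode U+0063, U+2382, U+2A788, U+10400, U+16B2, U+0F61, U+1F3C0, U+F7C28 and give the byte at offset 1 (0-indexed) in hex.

U+0063 → 1-byte form 63 at offsets 0–0.
U+2382 → 3-byte form E2 8E 82 at offsets 1–3.
Offset 1 falls in char 2's range; it's byte 1 of E2 8E 82 = 0xE2.

0xE2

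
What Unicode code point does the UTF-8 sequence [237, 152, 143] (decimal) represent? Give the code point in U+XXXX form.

U+D60F

Leading byte 0xED = 11101101 matches 1110xxxx → 3-byte sequence.
Byte 1: 0xED = 11101101, payload 1101 (4 bits).
Byte 2: 0x98 = 10011000 (10xxxxxx ✓), payload 011000.
Byte 3: 0x8F = 10001111 (10xxxxxx ✓), payload 001111.
Concatenate: 1101011000001111 = 0xD60F (16 bits → U+D60F).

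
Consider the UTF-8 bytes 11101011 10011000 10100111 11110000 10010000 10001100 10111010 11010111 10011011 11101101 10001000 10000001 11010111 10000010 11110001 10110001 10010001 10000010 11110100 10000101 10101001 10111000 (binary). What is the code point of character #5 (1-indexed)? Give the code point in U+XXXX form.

U+05C2

Offset 0: leading byte 0xEB = 11101011 → 3-byte char #1 = EB 98 A7.
Offset 3: leading byte 0xF0 = 11110000 → 4-byte char #2 = F0 90 8C BA.
Offset 7: leading byte 0xD7 = 11010111 → 2-byte char #3 = D7 9B.
Offset 9: leading byte 0xED = 11101101 → 3-byte char #4 = ED 88 81.
Offset 12: leading byte 0xD7 = 11010111 → 2-byte char #5 = D7 82.
Leading byte 0xD7 = 11010111 matches 110xxxxx → 2-byte sequence.
Byte 1: 0xD7 = 11010111, payload 10111 (5 bits).
Byte 2: 0x82 = 10000010 (10xxxxxx ✓), payload 000010.
Concatenate: 10111000010 = 0x5C2 (11 bits → U+05C2).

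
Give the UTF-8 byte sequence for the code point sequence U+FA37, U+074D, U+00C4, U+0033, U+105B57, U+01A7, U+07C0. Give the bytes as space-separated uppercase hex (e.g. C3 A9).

U+FA37: 3-byte form → EF A8 B7.
U+074D: 2-byte form → DD 8D.
U+00C4: 2-byte form → C3 84.
U+0033: 1-byte form → 33.
U+105B57: 4-byte form → F4 85 AD 97.
U+01A7: 2-byte form → C6 A7.
U+07C0: 2-byte form → DF 80.
Concatenated (16 bytes): EF A8 B7 DD 8D C3 84 33 F4 85 AD 97 C6 A7 DF 80.

EF A8 B7 DD 8D C3 84 33 F4 85 AD 97 C6 A7 DF 80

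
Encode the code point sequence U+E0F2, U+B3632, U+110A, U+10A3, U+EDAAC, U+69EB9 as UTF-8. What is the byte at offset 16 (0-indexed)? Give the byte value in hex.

0xAC

U+E0F2 → 3-byte form EE 83 B2 at offsets 0–2.
U+B3632 → 4-byte form F2 B3 98 B2 at offsets 3–6.
U+110A → 3-byte form E1 84 8A at offsets 7–9.
U+10A3 → 3-byte form E1 82 A3 at offsets 10–12.
U+EDAAC → 4-byte form F3 AD AA AC at offsets 13–16.
Offset 16 falls in char 5's range; it's byte 4 of F3 AD AA AC = 0xAC.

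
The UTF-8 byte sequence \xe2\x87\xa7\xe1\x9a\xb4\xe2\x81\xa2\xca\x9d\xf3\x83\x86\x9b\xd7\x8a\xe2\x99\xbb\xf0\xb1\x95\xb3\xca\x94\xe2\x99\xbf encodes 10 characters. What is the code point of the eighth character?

Offset 0: leading byte 0xE2 = 11100010 → 3-byte char #1 = E2 87 A7.
Offset 3: leading byte 0xE1 = 11100001 → 3-byte char #2 = E1 9A B4.
Offset 6: leading byte 0xE2 = 11100010 → 3-byte char #3 = E2 81 A2.
Offset 9: leading byte 0xCA = 11001010 → 2-byte char #4 = CA 9D.
Offset 11: leading byte 0xF3 = 11110011 → 4-byte char #5 = F3 83 86 9B.
Offset 15: leading byte 0xD7 = 11010111 → 2-byte char #6 = D7 8A.
Offset 17: leading byte 0xE2 = 11100010 → 3-byte char #7 = E2 99 BB.
Offset 20: leading byte 0xF0 = 11110000 → 4-byte char #8 = F0 B1 95 B3.
Leading byte 0xF0 = 11110000 matches 11110xxx → 4-byte sequence.
Byte 1: 0xF0 = 11110000, payload 000 (3 bits).
Byte 2: 0xB1 = 10110001 (10xxxxxx ✓), payload 110001.
Byte 3: 0x95 = 10010101 (10xxxxxx ✓), payload 010101.
Byte 4: 0xB3 = 10110011 (10xxxxxx ✓), payload 110011.
Concatenate: 000110001010101110011 = 0x31573 (21 bits → U+31573).

U+31573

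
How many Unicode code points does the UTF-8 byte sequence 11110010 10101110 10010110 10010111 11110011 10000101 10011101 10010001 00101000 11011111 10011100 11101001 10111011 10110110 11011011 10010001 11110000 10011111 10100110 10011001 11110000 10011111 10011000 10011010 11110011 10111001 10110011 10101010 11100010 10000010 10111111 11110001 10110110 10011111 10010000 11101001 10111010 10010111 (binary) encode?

Byte at offset 0: 0xF2 = 11110010 → 4-byte char (#1). Advance 4.
Byte at offset 4: 0xF3 = 11110011 → 4-byte char (#2). Advance 4.
Byte at offset 8: 0x28 = 00101000 → 1-byte char (#3). Advance 1.
Byte at offset 9: 0xDF = 11011111 → 2-byte char (#4). Advance 2.
Byte at offset 11: 0xE9 = 11101001 → 3-byte char (#5). Advance 3.
Byte at offset 14: 0xDB = 11011011 → 2-byte char (#6). Advance 2.
Byte at offset 16: 0xF0 = 11110000 → 4-byte char (#7). Advance 4.
Byte at offset 20: 0xF0 = 11110000 → 4-byte char (#8). Advance 4.
Byte at offset 24: 0xF3 = 11110011 → 4-byte char (#9). Advance 4.
Byte at offset 28: 0xE2 = 11100010 → 3-byte char (#10). Advance 3.
Byte at offset 31: 0xF1 = 11110001 → 4-byte char (#11). Advance 4.
Byte at offset 35: 0xE9 = 11101001 → 3-byte char (#12). Advance 3.
Reached end at offset 38 after 12 code points.

12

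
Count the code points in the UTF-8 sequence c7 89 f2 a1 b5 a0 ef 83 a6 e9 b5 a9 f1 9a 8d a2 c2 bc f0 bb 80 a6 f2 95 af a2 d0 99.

9

Byte at offset 0: 0xC7 = 11000111 → 2-byte char (#1). Advance 2.
Byte at offset 2: 0xF2 = 11110010 → 4-byte char (#2). Advance 4.
Byte at offset 6: 0xEF = 11101111 → 3-byte char (#3). Advance 3.
Byte at offset 9: 0xE9 = 11101001 → 3-byte char (#4). Advance 3.
Byte at offset 12: 0xF1 = 11110001 → 4-byte char (#5). Advance 4.
Byte at offset 16: 0xC2 = 11000010 → 2-byte char (#6). Advance 2.
Byte at offset 18: 0xF0 = 11110000 → 4-byte char (#7). Advance 4.
Byte at offset 22: 0xF2 = 11110010 → 4-byte char (#8). Advance 4.
Byte at offset 26: 0xD0 = 11010000 → 2-byte char (#9). Advance 2.
Reached end at offset 28 after 9 code points.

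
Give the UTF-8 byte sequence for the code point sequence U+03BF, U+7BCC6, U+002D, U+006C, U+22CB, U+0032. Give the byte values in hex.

CE BF F1 BB B3 86 2D 6C E2 8B 8B 32

U+03BF: 2-byte form → CE BF.
U+7BCC6: 4-byte form → F1 BB B3 86.
U+002D: 1-byte form → 2D.
U+006C: 1-byte form → 6C.
U+22CB: 3-byte form → E2 8B 8B.
U+0032: 1-byte form → 32.
Concatenated (12 bytes): CE BF F1 BB B3 86 2D 6C E2 8B 8B 32.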